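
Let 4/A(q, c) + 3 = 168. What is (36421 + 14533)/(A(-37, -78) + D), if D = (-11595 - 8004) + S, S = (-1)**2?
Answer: -4203705/1616833 ≈ -2.6000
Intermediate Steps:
S = 1
A(q, c) = 4/165 (A(q, c) = 4/(-3 + 168) = 4/165)
D = -19598 (D = (-11595 - 8004) + 1 = -19599 + 1 = -19598)
(36421 + 14533)/(A(-37, -78) + D) = (36421 + 14533)/(4/165 - 19598) = 50954/(-3233666/165) = 50954*(-165/3233666) = -4203705/1616833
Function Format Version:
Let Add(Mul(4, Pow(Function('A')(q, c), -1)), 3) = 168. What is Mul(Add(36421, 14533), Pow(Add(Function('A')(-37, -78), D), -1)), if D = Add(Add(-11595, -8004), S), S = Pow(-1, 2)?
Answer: Rational(-4203705, 1616833) ≈ -2.6000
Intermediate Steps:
S = 1
Function('A')(q, c) = Rational(4, 165) (Function('A')(q, c) = Mul(4, Pow(Add(-3, 168), -1)) = Mul(4, Pow(165, -1)) = Mul(4, Rational(1, 165)) = Rational(4, 165))
D = -19598 (D = Add(Add(-11595, -8004), 1) = Add(-19599, 1) = -19598)
Mul(Add(36421, 14533), Pow(Add(Function('A')(-37, -78), D), -1)) = Mul(Add(36421, 14533), Pow(Add(Rational(4, 165), -19598), -1)) = Mul(50954, Pow(Rational(-3233666, 165), -1)) = Mul(50954, Rational(-165, 3233666)) = Rational(-4203705, 1616833)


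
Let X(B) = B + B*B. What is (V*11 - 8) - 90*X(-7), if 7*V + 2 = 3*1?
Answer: -26505/7 ≈ -3786.4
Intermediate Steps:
X(B) = B + B²
V = ⅐ (V = -2/7 + (3*1)/7 = -2/7 + (⅐)*3 = -2/7 + 3/7 = ⅐ ≈ 0.14286)
(V*11 - 8) - 90*X(-7) = ((⅐)*11 - 8) - (-630)*(1 - 7) = (11/7 - 8) - (-630)*(-6) = -45/7 - 90*42 = -45/7 - 3780 = -26505/7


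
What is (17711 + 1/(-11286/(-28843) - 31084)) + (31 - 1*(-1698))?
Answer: 17428825556597/896544526 ≈ 19440.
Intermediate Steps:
(17711 + 1/(-11286/(-28843) - 31084)) + (31 - 1*(-1698)) = (17711 + 1/(-11286*(-1/28843) - 31084)) + (31 + 1698) = (17711 + 1/(11286/28843 - 31084)) + 1729 = (17711 + 1/(-896544526/28843)) + 1729 = (17711 - 28843/896544526) + 1729 = 15878700071143/896544526 + 1729 = 17428825556597/896544526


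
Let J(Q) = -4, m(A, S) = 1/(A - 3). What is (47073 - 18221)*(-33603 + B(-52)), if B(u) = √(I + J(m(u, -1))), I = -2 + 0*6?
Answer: -969513756 + 28852*I*√6 ≈ -9.6951e+8 + 70673.0*I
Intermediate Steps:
m(A, S) = 1/(-3 + A)
I = -2 (I = -2 + 0 = -2)
B(u) = I*√6 (B(u) = √(-2 - 4) = √(-6) = I*√6)
(47073 - 18221)*(-33603 + B(-52)) = (47073 - 18221)*(-33603 + I*√6) = 28852*(-33603 + I*√6) = -969513756 + 28852*I*√6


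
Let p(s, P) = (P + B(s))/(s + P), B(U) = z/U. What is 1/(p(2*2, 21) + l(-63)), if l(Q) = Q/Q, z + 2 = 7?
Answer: 100/189 ≈ 0.52910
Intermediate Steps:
z = 5 (z = -2 + 7 = 5)
B(U) = 5/U
p(s, P) = (P + 5/s)/(P + s) (p(s, P) = (P + 5/s)/(s + P) = (P + 5/s)/(P + s))
l(Q) = 1
1/(p(2*2, 21) + l(-63)) = 1/((5 + 21*(2*2))/(((2*2))*(21 + 2*2)) + 1) = 1/((5 + 21*4)/(4*(21 + 4)) + 1) = 1/((¼)*(5 + 84)/25 + 1) = 1/((¼)*(1/25)*89 + 1) = 1/(89/100 + 1) = 1/(189/100) = 100/189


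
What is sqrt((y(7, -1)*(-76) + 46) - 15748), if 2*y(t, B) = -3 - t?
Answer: I*sqrt(15322) ≈ 123.78*I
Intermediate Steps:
y(t, B) = -3/2 - t/2 (y(t, B) = (-3 - t)/2 = -3/2 - t/2)
sqrt((y(7, -1)*(-76) + 46) - 15748) = sqrt(((-3/2 - 1/2*7)*(-76) + 46) - 15748) = sqrt(((-3/2 - 7/2)*(-76) + 46) - 15748) = sqrt((-5*(-76) + 46) - 15748) = sqrt((380 + 46) - 15748) = sqrt(426 - 15748) = sqrt(-15322) = I*sqrt(15322)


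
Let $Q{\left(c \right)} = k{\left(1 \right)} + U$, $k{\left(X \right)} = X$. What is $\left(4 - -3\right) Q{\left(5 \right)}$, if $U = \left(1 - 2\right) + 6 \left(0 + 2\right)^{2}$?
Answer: $168$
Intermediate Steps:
$U = 23$ ($U = \left(1 - 2\right) + 6 \cdot 2^{2} = -1 + 6 \cdot 4 = -1 + 24 = 23$)
$Q{\left(c \right)} = 24$ ($Q{\left(c \right)} = 1 + 23 = 24$)
$\left(4 - -3\right) Q{\left(5 \right)} = \left(4 - -3\right) 24 = \left(4 + 3\right) 24 = 7 \cdot 24 = 168$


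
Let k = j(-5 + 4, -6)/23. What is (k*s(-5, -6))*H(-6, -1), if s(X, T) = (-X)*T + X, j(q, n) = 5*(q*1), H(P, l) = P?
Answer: -1050/23 ≈ -45.652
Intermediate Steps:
j(q, n) = 5*q
s(X, T) = X - T*X (s(X, T) = -T*X + X = X - T*X)
k = -5/23 (k = (5*(-5 + 4))/23 = (5*(-1))*(1/23) = -5*1/23 = -5/23 ≈ -0.21739)
(k*s(-5, -6))*H(-6, -1) = -(-25)*(1 - 1*(-6))/23*(-6) = -(-25)*(1 + 6)/23*(-6) = -(-25)*7/23*(-6) = -5/23*(-35)*(-6) = (175/23)*(-6) = -1050/23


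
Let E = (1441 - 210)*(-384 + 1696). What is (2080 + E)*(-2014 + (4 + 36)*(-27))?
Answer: -5003468288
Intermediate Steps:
E = 1615072 (E = 1231*1312 = 1615072)
(2080 + E)*(-2014 + (4 + 36)*(-27)) = (2080 + 1615072)*(-2014 + (4 + 36)*(-27)) = 1617152*(-2014 + 40*(-27)) = 1617152*(-2014 - 1080) = 1617152*(-3094) = -5003468288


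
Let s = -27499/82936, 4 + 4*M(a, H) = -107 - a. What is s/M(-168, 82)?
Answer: -27499/1181838 ≈ -0.023268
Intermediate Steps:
M(a, H) = -111/4 - a/4 (M(a, H) = -1 + (-107 - a)/4 = -1 + (-107/4 - a/4) = -111/4 - a/4)
s = -27499/82936 (s = -27499*1/82936 = -27499/82936 ≈ -0.33157)
s/M(-168, 82) = -27499/(82936*(-111/4 - 1/4*(-168))) = -27499/(82936*(-111/4 + 42)) = -27499/(82936*57/4) = -27499/82936*4/57 = -27499/1181838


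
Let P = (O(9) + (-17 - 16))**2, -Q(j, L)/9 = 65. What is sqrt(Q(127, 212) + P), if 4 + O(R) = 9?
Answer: sqrt(199) ≈ 14.107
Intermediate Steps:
O(R) = 5 (O(R) = -4 + 9 = 5)
Q(j, L) = -585 (Q(j, L) = -9*65 = -585)
P = 784 (P = (5 + (-17 - 16))**2 = (5 - 33)**2 = (-28)**2 = 784)
sqrt(Q(127, 212) + P) = sqrt(-585 + 784) = sqrt(199)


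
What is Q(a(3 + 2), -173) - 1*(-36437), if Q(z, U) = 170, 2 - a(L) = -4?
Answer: 36607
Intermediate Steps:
a(L) = 6 (a(L) = 2 - 1*(-4) = 2 + 4 = 6)
Q(a(3 + 2), -173) - 1*(-36437) = 170 - 1*(-36437) = 170 + 36437 = 36607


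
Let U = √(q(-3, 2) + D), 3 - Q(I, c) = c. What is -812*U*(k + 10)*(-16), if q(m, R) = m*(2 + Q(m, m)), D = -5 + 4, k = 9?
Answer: 1234240*I ≈ 1.2342e+6*I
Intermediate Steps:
D = -1
Q(I, c) = 3 - c
q(m, R) = m*(5 - m) (q(m, R) = m*(2 + (3 - m)) = m*(5 - m))
U = 5*I (U = √(-3*(5 - 1*(-3)) - 1) = √(-3*(5 + 3) - 1) = √(-3*8 - 1) = √(-24 - 1) = √(-25) = 5*I ≈ 5.0*I)
-812*U*(k + 10)*(-16) = -812*(5*I)*(9 + 10)*(-16) = -812*(5*I)*19*(-16) = -812*95*I*(-16) = -(-1234240)*I = 1234240*I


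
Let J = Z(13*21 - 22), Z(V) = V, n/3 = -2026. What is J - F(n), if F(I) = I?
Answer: 6329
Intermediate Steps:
n = -6078 (n = 3*(-2026) = -6078)
J = 251 (J = 13*21 - 22 = 273 - 22 = 251)
J - F(n) = 251 - 1*(-6078) = 251 + 6078 = 6329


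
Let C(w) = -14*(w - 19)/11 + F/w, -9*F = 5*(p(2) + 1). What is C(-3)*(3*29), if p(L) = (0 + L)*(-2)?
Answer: 7163/3 ≈ 2387.7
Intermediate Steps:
p(L) = -2*L (p(L) = L*(-2) = -2*L)
F = 5/3 (F = -5*(-2*2 + 1)/9 = -5*(-4 + 1)/9 = -5*(-3)/9 = -⅑*(-15) = 5/3 ≈ 1.6667)
C(w) = 266/11 - 14*w/11 + 5/(3*w) (C(w) = -14*(w - 19)/11 + 5/(3*w) = -14*(-19 + w)*(1/11) + 5/(3*w) = (266 - 14*w)*(1/11) + 5/(3*w) = (266/11 - 14*w/11) + 5/(3*w) = 266/11 - 14*w/11 + 5/(3*w))
C(-3)*(3*29) = ((1/33)*(55 - 42*(-3)*(-19 - 3))/(-3))*(3*29) = ((1/33)*(-⅓)*(55 - 42*(-3)*(-22)))*87 = ((1/33)*(-⅓)*(55 - 2772))*87 = ((1/33)*(-⅓)*(-2717))*87 = (247/9)*87 = 7163/3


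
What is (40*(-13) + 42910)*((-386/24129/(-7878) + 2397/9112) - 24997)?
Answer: -999638721642474905/943401004 ≈ -1.0596e+9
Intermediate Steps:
(40*(-13) + 42910)*((-386/24129/(-7878) + 2397/9112) - 24997) = (-520 + 42910)*((-386*1/24129*(-1/7878) + 2397*(1/9112)) - 24997) = 42390*((-386/24129*(-1/7878) + 141/536) - 24997) = 42390*((193/95044131 + 141/536) - 24997) = 42390*(13401325919/50943654216 - 24997) = 42390*(-1273425123111433/50943654216) = -999638721642474905/943401004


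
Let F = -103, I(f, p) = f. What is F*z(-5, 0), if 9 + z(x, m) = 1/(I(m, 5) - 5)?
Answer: 4738/5 ≈ 947.60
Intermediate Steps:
z(x, m) = -9 + 1/(-5 + m) (z(x, m) = -9 + 1/(m - 5) = -9 + 1/(-5 + m))
F*z(-5, 0) = -103*(46 - 9*0)/(-5 + 0) = -103*(46 + 0)/(-5) = -(-103)*46/5 = -103*(-46/5) = 4738/5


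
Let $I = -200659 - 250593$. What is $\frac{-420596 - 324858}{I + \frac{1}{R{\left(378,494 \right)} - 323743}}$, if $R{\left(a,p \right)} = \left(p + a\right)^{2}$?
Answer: $\frac{325495780014}{197035124531} \approx 1.652$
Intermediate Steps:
$R{\left(a,p \right)} = \left(a + p\right)^{2}$
$I = -451252$ ($I = -200659 - 250593 = -451252$)
$\frac{-420596 - 324858}{I + \frac{1}{R{\left(378,494 \right)} - 323743}} = \frac{-420596 - 324858}{-451252 + \frac{1}{\left(378 + 494\right)^{2} - 323743}} = - \frac{745454}{-451252 + \frac{1}{872^{2} - 323743}} = - \frac{745454}{-451252 + \frac{1}{760384 - 323743}} = - \frac{745454}{-451252 + \frac{1}{436641}} = - \frac{745454}{- \frac{197035124531}{436641}} = \left(-745454\right) \left(- \frac{436641}{197035124531}\right) = \frac{325495780014}{197035124531}$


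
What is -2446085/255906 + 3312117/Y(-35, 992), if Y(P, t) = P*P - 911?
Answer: 211705635578/20088621 ≈ 10539.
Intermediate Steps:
Y(P, t) = -911 + P² (Y(P, t) = P² - 911 = -911 + P²)
-2446085/255906 + 3312117/Y(-35, 992) = -2446085/255906 + 3312117/(-911 + (-35)²) = -2446085*1/255906 + 3312117/(-911 + 1225) = -2446085/255906 + 3312117/314 = 211705635578/20088621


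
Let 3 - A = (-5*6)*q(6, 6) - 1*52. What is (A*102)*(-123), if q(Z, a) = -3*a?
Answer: 6084810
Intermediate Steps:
A = -485 (A = 3 - ((-5*6)*(-3*6) - 1*52) = 3 - (-30*(-18) - 52) = 3 - (540 - 52) = 3 - 1*488 = 3 - 488 = -485)
(A*102)*(-123) = -485*102*(-123) = -49470*(-123) = 6084810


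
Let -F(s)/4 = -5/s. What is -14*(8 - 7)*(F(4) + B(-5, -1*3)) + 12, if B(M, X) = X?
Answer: -16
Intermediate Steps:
F(s) = 20/s (F(s) = -(-20)/s = 20/s)
-14*(8 - 7)*(F(4) + B(-5, -1*3)) + 12 = -14*(8 - 7)*(20/4 - 1*3) + 12 = -14*(20*(¼) - 3) + 12 = -14*(5 - 3) + 12 = -14*2 + 12 = -28 + 12 = -16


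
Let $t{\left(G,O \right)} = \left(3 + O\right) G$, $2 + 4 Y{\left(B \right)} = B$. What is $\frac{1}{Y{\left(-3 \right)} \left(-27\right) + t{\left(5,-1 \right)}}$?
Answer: $\frac{4}{175} \approx 0.022857$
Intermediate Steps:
$Y{\left(B \right)} = - \frac{1}{2} + \frac{B}{4}$
$t{\left(G,O \right)} = G \left(3 + O\right)$
$\frac{1}{Y{\left(-3 \right)} \left(-27\right) + t{\left(5,-1 \right)}} = \frac{1}{\left(- \frac{1}{2} + \frac{1}{4} \left(-3\right)\right) \left(-27\right) + 5 \left(3 - 1\right)} = \frac{1}{\left(- \frac{1}{2} - \frac{3}{4}\right) \left(-27\right) + 5 \cdot 2} = \frac{1}{\left(- \frac{5}{4}\right) \left(-27\right) + 10} = \frac{1}{\frac{135}{4} + 10} = \frac{1}{\frac{175}{4}} = \frac{4}{175}$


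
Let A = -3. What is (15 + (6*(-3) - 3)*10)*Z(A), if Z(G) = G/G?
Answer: -195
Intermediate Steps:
Z(G) = 1
(15 + (6*(-3) - 3)*10)*Z(A) = (15 + (6*(-3) - 3)*10)*1 = (15 + (-18 - 3)*10)*1 = (15 - 21*10)*1 = (15 - 210)*1 = -195*1 = -195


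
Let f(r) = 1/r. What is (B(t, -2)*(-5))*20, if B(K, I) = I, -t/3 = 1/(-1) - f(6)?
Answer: 200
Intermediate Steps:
t = 7/2 (t = -3*(1/(-1) - 1/6) = -3*(-1 - 1*⅙) = -3*(-1 - ⅙) = -3*(-7/6) = 7/2 ≈ 3.5000)
(B(t, -2)*(-5))*20 = -2*(-5)*20 = 10*20 = 200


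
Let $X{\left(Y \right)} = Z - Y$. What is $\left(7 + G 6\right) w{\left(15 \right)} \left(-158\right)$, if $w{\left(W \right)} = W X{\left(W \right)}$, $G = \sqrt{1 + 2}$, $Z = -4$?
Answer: $315210 + 270180 \sqrt{3} \approx 7.8318 \cdot 10^{5}$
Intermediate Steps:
$X{\left(Y \right)} = -4 - Y$
$G = \sqrt{3} \approx 1.732$
$w{\left(W \right)} = W \left(-4 - W\right)$
$\left(7 + G 6\right) w{\left(15 \right)} \left(-158\right) = \left(7 + \sqrt{3} \cdot 6\right) \left(\left(-1\right) 15 \left(4 + 15\right)\right) \left(-158\right) = \left(7 + 6 \sqrt{3}\right) \left(\left(-1\right) 15 \cdot 19\right) \left(-158\right) = \left(7 + 6 \sqrt{3}\right) \left(-285\right) \left(-158\right) = \left(-1995 - 1710 \sqrt{3}\right) \left(-158\right) = 315210 + 270180 \sqrt{3}$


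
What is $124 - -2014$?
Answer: $2138$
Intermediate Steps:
$124 - -2014 = 124 + 2014 = 2138$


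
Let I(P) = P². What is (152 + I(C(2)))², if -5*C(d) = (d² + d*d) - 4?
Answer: 14561856/625 ≈ 23299.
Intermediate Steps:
C(d) = ⅘ - 2*d²/5 (C(d) = -((d² + d*d) - 4)/5 = -((d² + d²) - 4)/5 = -(2*d² - 4)/5 = -(-4 + 2*d²)/5 = ⅘ - 2*d²/5)
(152 + I(C(2)))² = (152 + (⅘ - ⅖*2²)²)² = (152 + (⅘ - ⅖*4)²)² = (152 + (⅘ - 8/5)²)² = (152 + (-⅘)²)² = (152 + 16/25)² = (3816/25)² = 14561856/625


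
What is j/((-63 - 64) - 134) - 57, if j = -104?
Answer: -14773/261 ≈ -56.602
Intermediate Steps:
j/((-63 - 64) - 134) - 57 = -104/((-63 - 64) - 134) - 57 = -104/(-127 - 134) - 57 = -104/(-261) - 57 = -104*(-1/261) - 57 = 104/261 - 57 = -14773/261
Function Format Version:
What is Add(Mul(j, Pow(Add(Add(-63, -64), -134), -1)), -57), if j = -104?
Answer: Rational(-14773, 261) ≈ -56.602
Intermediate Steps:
Add(Mul(j, Pow(Add(Add(-63, -64), -134), -1)), -57) = Add(Mul(-104, Pow(Add(Add(-63, -64), -134), -1)), -57) = Add(Mul(-104, Pow(Add(-127, -134), -1)), -57) = Add(Mul(-104, Pow(-261, -1)), -57) = Add(Mul(-104, Rational(-1, 261)), -57) = Add(Rational(104, 261), -57) = Rational(-14773, 261)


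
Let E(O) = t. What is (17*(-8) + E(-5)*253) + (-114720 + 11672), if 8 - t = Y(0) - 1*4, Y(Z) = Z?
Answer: -100148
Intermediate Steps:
t = 12 (t = 8 - (0 - 1*4) = 8 - (0 - 4) = 8 - 1*(-4) = 8 + 4 = 12)
E(O) = 12
(17*(-8) + E(-5)*253) + (-114720 + 11672) = (17*(-8) + 12*253) + (-114720 + 11672) = (-136 + 3036) - 103048 = 2900 - 103048 = -100148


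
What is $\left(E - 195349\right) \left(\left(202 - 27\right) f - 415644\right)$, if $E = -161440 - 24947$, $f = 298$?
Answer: $138758745584$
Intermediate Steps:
$E = -186387$ ($E = -161440 - 24947 = -186387$)
$\left(E - 195349\right) \left(\left(202 - 27\right) f - 415644\right) = \left(-186387 - 195349\right) \left(\left(202 - 27\right) 298 - 415644\right) = - 381736 \left(175 \cdot 298 - 415644\right) = - 381736 \left(52150 - 415644\right) = \left(-381736\right) \left(-363494\right) = 138758745584$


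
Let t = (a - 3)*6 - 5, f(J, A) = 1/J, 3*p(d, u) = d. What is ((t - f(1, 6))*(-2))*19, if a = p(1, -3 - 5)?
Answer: 836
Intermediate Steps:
p(d, u) = d/3
a = ⅓ (a = (⅓)*1 = ⅓ ≈ 0.33333)
t = -21 (t = (⅓ - 3)*6 - 5 = -8/3*6 - 5 = -16 - 5 = -21)
((t - f(1, 6))*(-2))*19 = ((-21 - 1/1)*(-2))*19 = ((-21 - 1*1)*(-2))*19 = ((-21 - 1)*(-2))*19 = -22*(-2)*19 = 44*19 = 836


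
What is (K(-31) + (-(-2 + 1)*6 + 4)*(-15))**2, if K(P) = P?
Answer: 32761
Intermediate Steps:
(K(-31) + (-(-2 + 1)*6 + 4)*(-15))**2 = (-31 + (-(-2 + 1)*6 + 4)*(-15))**2 = (-31 + (-1*(-1)*6 + 4)*(-15))**2 = (-31 + (1*6 + 4)*(-15))**2 = (-31 + (6 + 4)*(-15))**2 = (-31 + 10*(-15))**2 = (-31 - 150)**2 = (-181)**2 = 32761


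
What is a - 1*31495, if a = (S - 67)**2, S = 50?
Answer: -31206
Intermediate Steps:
a = 289 (a = (50 - 67)**2 = (-17)**2 = 289)
a - 1*31495 = 289 - 1*31495 = 289 - 31495 = -31206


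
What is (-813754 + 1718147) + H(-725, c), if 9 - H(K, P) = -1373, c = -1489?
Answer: 905775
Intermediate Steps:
H(K, P) = 1382 (H(K, P) = 9 - 1*(-1373) = 9 + 1373 = 1382)
(-813754 + 1718147) + H(-725, c) = (-813754 + 1718147) + 1382 = 904393 + 1382 = 905775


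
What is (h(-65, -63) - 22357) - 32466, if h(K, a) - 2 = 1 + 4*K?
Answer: -55080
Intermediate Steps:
h(K, a) = 3 + 4*K (h(K, a) = 2 + (1 + 4*K) = 3 + 4*K)
(h(-65, -63) - 22357) - 32466 = ((3 + 4*(-65)) - 22357) - 32466 = ((3 - 260) - 22357) - 32466 = (-257 - 22357) - 32466 = -22614 - 32466 = -55080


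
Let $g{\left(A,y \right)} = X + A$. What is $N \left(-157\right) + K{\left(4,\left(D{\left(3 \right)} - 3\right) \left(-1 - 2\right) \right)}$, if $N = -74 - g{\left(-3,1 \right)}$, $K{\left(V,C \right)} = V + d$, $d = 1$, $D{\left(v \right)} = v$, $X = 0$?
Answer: $11152$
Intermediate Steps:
$g{\left(A,y \right)} = A$ ($g{\left(A,y \right)} = 0 + A = A$)
$K{\left(V,C \right)} = 1 + V$ ($K{\left(V,C \right)} = V + 1 = 1 + V$)
$N = -71$ ($N = -74 - -3 = -74 + 3 = -71$)
$N \left(-157\right) + K{\left(4,\left(D{\left(3 \right)} - 3\right) \left(-1 - 2\right) \right)} = \left(-71\right) \left(-157\right) + \left(1 + 4\right) = 11147 + 5 = 11152$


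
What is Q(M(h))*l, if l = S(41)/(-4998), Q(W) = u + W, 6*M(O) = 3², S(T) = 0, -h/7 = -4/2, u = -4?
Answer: 0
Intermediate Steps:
h = 14 (h = -(-28)/2 = -7*(-2) = 14)
M(O) = 3/2 (M(O) = (⅙)*3² = (⅙)*9 = 3/2)
Q(W) = -4 + W
l = 0 (l = 0/(-4998) = 0*(-1/4998) = 0)
Q(M(h))*l = (-4 + 3/2)*0 = -5/2*0 = 0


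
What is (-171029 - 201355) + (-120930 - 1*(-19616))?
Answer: -473698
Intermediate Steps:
(-171029 - 201355) + (-120930 - 1*(-19616)) = -372384 + (-120930 + 19616) = -372384 - 101314 = -473698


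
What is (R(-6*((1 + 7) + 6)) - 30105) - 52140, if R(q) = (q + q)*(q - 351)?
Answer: -9165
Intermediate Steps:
R(q) = 2*q*(-351 + q) (R(q) = (2*q)*(-351 + q) = 2*q*(-351 + q))
(R(-6*((1 + 7) + 6)) - 30105) - 52140 = (2*(-6*((1 + 7) + 6))*(-351 - 6*((1 + 7) + 6)) - 30105) - 52140 = (2*(-6*(8 + 6))*(-351 - 6*(8 + 6)) - 30105) - 52140 = (2*(-6*14)*(-351 - 6*14) - 30105) - 52140 = (2*(-84)*(-351 - 84) - 30105) - 52140 = (2*(-84)*(-435) - 30105) - 52140 = (73080 - 30105) - 52140 = 42975 - 52140 = -9165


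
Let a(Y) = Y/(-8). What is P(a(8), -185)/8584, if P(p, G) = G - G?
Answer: 0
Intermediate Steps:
a(Y) = -Y/8 (a(Y) = Y*(-1/8) = -Y/8)
P(p, G) = 0
P(a(8), -185)/8584 = 0/8584 = 0*(1/8584) = 0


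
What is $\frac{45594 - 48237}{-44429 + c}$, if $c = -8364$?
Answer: $\frac{2643}{52793} \approx 0.050063$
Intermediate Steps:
$\frac{45594 - 48237}{-44429 + c} = \frac{45594 - 48237}{-44429 - 8364} = - \frac{2643}{-52793} = \left(-2643\right) \left(- \frac{1}{52793}\right) = \frac{2643}{52793}$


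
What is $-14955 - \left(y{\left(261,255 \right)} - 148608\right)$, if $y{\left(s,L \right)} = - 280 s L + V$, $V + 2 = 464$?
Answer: $18768591$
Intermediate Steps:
$V = 462$ ($V = -2 + 464 = 462$)
$y{\left(s,L \right)} = 462 - 280 L s$ ($y{\left(s,L \right)} = - 280 s L + 462 = - 280 L s + 462 = 462 - 280 L s$)
$-14955 - \left(y{\left(261,255 \right)} - 148608\right) = -14955 - \left(\left(462 - 71400 \cdot 261\right) - 148608\right) = -14955 - \left(\left(462 - 18635400\right) - 148608\right) = -14955 - \left(-18634938 - 148608\right) = -14955 - -18783546 = -14955 + 18783546 = 18768591$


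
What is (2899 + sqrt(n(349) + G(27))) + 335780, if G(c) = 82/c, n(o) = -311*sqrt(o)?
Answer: 338679 + sqrt(246 - 25191*sqrt(349))/9 ≈ 3.3868e+5 + 76.203*I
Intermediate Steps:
(2899 + sqrt(n(349) + G(27))) + 335780 = (2899 + sqrt(-311*sqrt(349) + 82/27)) + 335780 = (2899 + sqrt(82/27 - 311*sqrt(349))) + 335780 = 338679 + sqrt(82/27 - 311*sqrt(349))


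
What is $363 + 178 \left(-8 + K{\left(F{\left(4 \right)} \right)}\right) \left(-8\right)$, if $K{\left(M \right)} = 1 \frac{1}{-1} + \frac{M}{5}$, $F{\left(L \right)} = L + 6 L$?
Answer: $\frac{26023}{5} \approx 5204.6$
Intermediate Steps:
$F{\left(L \right)} = 7 L$
$K{\left(M \right)} = -1 + \frac{M}{5}$ ($K{\left(M \right)} = 1 \left(-1\right) + M \frac{1}{5} = -1 + \frac{M}{5}$)
$363 + 178 \left(-8 + K{\left(F{\left(4 \right)} \right)}\right) \left(-8\right) = 363 + 178 \left(-8 - \left(1 - \frac{7 \cdot 4}{5}\right)\right) \left(-8\right) = 363 + 178 \left(-8 + \left(-1 + \frac{1}{5} \cdot 28\right)\right) \left(-8\right) = 363 + 178 \left(-8 + \left(-1 + \frac{28}{5}\right)\right) \left(-8\right) = 363 + 178 \left(-8 + \frac{23}{5}\right) \left(-8\right) = 363 + 178 \left(\left(- \frac{17}{5}\right) \left(-8\right)\right) = 363 + 178 \cdot \frac{136}{5} = 363 + \frac{24208}{5} = \frac{26023}{5}$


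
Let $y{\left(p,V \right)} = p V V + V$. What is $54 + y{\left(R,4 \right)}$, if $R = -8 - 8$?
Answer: $-198$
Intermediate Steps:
$R = -16$ ($R = -8 - 8 = -16$)
$y{\left(p,V \right)} = V + p V^{2}$ ($y{\left(p,V \right)} = V p V + V = p V^{2} + V = V + p V^{2}$)
$54 + y{\left(R,4 \right)} = 54 + 4 \left(1 + 4 \left(-16\right)\right) = 54 + 4 \left(1 - 64\right) = 54 + 4 \left(-63\right) = 54 - 252 = -198$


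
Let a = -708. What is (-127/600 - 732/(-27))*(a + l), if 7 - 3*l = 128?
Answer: -21740131/1080 ≈ -20130.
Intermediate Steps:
l = -121/3 (l = 7/3 - ⅓*128 = 7/3 - 128/3 = -121/3 ≈ -40.333)
(-127/600 - 732/(-27))*(a + l) = (-127/600 - 732/(-27))*(-708 - 121/3) = (-127*1/600 - 732*(-1/27))*(-2245/3) = (-127/600 + 244/9)*(-2245/3) = (48419/1800)*(-2245/3) = -21740131/1080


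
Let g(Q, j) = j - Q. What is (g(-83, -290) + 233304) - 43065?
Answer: 190032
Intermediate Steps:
(g(-83, -290) + 233304) - 43065 = ((-290 - 1*(-83)) + 233304) - 43065 = ((-290 + 83) + 233304) - 43065 = (-207 + 233304) - 43065 = 233097 - 43065 = 190032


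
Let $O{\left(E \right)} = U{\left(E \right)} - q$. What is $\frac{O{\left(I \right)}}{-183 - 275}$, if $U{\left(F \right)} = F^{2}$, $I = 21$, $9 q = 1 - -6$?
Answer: $- \frac{1981}{2061} \approx -0.96118$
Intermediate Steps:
$q = \frac{7}{9}$ ($q = \frac{1 - -6}{9} = \frac{1 + 6}{9} = \frac{1}{9} \cdot 7 = \frac{7}{9} \approx 0.77778$)
$O{\left(E \right)} = - \frac{7}{9} + E^{2}$ ($O{\left(E \right)} = E^{2} - \frac{7}{9} = - \frac{7}{9} + E^{2}$)
$\frac{O{\left(I \right)}}{-183 - 275} = \frac{- \frac{7}{9} + 21^{2}}{-183 - 275} = \frac{- \frac{7}{9} + 441}{-458} = \frac{3962}{9} \left(- \frac{1}{458}\right) = - \frac{1981}{2061}$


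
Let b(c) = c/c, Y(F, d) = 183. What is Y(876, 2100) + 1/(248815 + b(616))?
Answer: 45533329/248816 ≈ 183.00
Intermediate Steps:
b(c) = 1
Y(876, 2100) + 1/(248815 + b(616)) = 183 + 1/(248815 + 1) = 183 + 1/248816 = 45533329/248816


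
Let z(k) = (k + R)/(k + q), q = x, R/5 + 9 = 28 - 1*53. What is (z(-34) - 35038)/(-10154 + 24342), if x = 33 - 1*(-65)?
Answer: -560659/227008 ≈ -2.4698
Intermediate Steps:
R = -170 (R = -45 + 5*(28 - 1*53) = -45 + 5*(28 - 53) = -45 + 5*(-25) = -45 - 125 = -170)
x = 98 (x = 33 + 65 = 98)
q = 98
z(k) = (-170 + k)/(98 + k) (z(k) = (k - 170)/(k + 98) = (-170 + k)/(98 + k))
(z(-34) - 35038)/(-10154 + 24342) = ((-170 - 34)/(98 - 34) - 35038)/(-10154 + 24342) = (-204/64 - 35038)/14188 = ((1/64)*(-204) - 35038)*(1/14188) = (-51/16 - 35038)*(1/14188) = -560659/16*1/14188 = -560659/227008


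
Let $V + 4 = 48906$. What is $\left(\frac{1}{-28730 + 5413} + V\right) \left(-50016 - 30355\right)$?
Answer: $- \frac{91642866623143}{23317} \approx -3.9303 \cdot 10^{9}$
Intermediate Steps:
$V = 48902$ ($V = -4 + 48906 = 48902$)
$\left(\frac{1}{-28730 + 5413} + V\right) \left(-50016 - 30355\right) = \left(\frac{1}{-28730 + 5413} + 48902\right) \left(-50016 - 30355\right) = \left(\frac{1}{-23317} + 48902\right) \left(-80371\right) = \left(- \frac{1}{23317} + 48902\right) \left(-80371\right) = \frac{1140247933}{23317} \left(-80371\right) = - \frac{91642866623143}{23317}$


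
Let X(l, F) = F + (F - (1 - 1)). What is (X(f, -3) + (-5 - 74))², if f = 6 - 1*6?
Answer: 7225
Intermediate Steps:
f = 0 (f = 6 - 6 = 0)
X(l, F) = 2*F (X(l, F) = F + (F - 1*0) = F + (F + 0) = F + F = 2*F)
(X(f, -3) + (-5 - 74))² = (2*(-3) + (-5 - 74))² = (-6 - 79)² = (-85)² = 7225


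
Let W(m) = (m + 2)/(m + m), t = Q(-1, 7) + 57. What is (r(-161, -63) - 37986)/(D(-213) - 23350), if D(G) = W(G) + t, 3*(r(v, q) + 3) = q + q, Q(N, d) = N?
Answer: 16201206/9923033 ≈ 1.6327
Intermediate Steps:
t = 56 (t = -1 + 57 = 56)
W(m) = (2 + m)/(2*m) (W(m) = (2 + m)/((2*m)) = (2 + m)*(1/(2*m)) = (2 + m)/(2*m))
r(v, q) = -3 + 2*q/3 (r(v, q) = -3 + (q + q)/3 = -3 + (2*q)/3 = -3 + 2*q/3)
D(G) = 56 + (2 + G)/(2*G) (D(G) = (2 + G)/(2*G) + 56 = 56 + (2 + G)/(2*G))
(r(-161, -63) - 37986)/(D(-213) - 23350) = ((-3 + (⅔)*(-63)) - 37986)/((113/2 + 1/(-213)) - 23350) = ((-3 - 42) - 37986)/((113/2 - 1/213) - 23350) = (-45 - 37986)/(24067/426 - 23350) = -38031/(-9923033/426) = -38031*(-426/9923033) = 16201206/9923033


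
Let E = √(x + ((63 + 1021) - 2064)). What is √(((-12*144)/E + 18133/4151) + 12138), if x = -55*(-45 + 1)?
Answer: √(5230568315525 - 6203088360*√10)/20755 ≈ 109.99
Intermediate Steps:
x = 2420 (x = -55*(-44) = 2420)
E = 12*√10 (E = √(2420 + ((63 + 1021) - 2064)) = √(2420 + (1084 - 2064)) = √(2420 - 980) = √1440 = 12*√10 ≈ 37.947)
√(((-12*144)/E + 18133/4151) + 12138) = √(((-12*144)/((12*√10)) + 18133/4151) + 12138) = √((-72*√10/5 + 18133*(1/4151)) + 12138) = √((-72*√10/5 + 18133/4151) + 12138) = √((18133/4151 - 72*√10/5) + 12138) = √(50402971/4151 - 72*√10/5)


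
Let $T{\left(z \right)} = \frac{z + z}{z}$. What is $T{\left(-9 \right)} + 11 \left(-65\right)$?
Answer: $-713$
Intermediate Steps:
$T{\left(z \right)} = 2$ ($T{\left(z \right)} = \frac{2 z}{z} = 2$)
$T{\left(-9 \right)} + 11 \left(-65\right) = 2 + 11 \left(-65\right) = 2 - 715 = -713$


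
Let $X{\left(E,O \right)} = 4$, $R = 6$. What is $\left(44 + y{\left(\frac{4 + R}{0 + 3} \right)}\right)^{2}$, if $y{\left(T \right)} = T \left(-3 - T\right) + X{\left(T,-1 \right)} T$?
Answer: $\frac{106276}{81} \approx 1312.0$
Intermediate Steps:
$y{\left(T \right)} = 4 T + T \left(-3 - T\right)$ ($y{\left(T \right)} = T \left(-3 - T\right) + 4 T = 4 T + T \left(-3 - T\right)$)
$\left(44 + y{\left(\frac{4 + R}{0 + 3} \right)}\right)^{2} = \left(44 + \frac{4 + 6}{0 + 3} \left(1 - \frac{4 + 6}{0 + 3}\right)\right)^{2} = \left(44 + \frac{10}{3} \left(1 - \frac{10}{3}\right)\right)^{2} = \left(44 + 10 \cdot \frac{1}{3} \left(1 - 10 \cdot \frac{1}{3}\right)\right)^{2} = \left(44 + \frac{10 \left(1 - \frac{10}{3}\right)}{3}\right)^{2} = \left(44 + \frac{10}{3} \left(- \frac{7}{3}\right)\right)^{2} = \left(44 - \frac{70}{9}\right)^{2} = \left(\frac{326}{9}\right)^{2} = \frac{106276}{81}$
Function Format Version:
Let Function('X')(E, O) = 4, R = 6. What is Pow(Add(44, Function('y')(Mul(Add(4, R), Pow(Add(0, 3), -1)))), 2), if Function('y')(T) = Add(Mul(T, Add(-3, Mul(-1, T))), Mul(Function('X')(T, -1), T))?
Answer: Rational(106276, 81) ≈ 1312.0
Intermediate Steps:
Function('y')(T) = Add(Mul(4, T), Mul(T, Add(-3, Mul(-1, T)))) (Function('y')(T) = Add(Mul(T, Add(-3, Mul(-1, T))), Mul(4, T)) = Add(Mul(4, T), Mul(T, Add(-3, Mul(-1, T)))))
Pow(Add(44, Function('y')(Mul(Add(4, R), Pow(Add(0, 3), -1)))), 2) = Pow(Add(44, Mul(Mul(Add(4, 6), Pow(Add(0, 3), -1)), Add(1, Mul(-1, Mul(Add(4, 6), Pow(Add(0, 3), -1)))))), 2) = Pow(Add(44, Mul(Mul(10, Pow(3, -1)), Add(1, Mul(-1, Mul(10, Pow(3, -1)))))), 2) = Pow(Add(44, Mul(Mul(10, Rational(1, 3)), Add(1, Mul(-1, Mul(10, Rational(1, 3)))))), 2) = Pow(Add(44, Mul(Rational(10, 3), Add(1, Mul(-1, Rational(10, 3))))), 2) = Pow(Add(44, Mul(Rational(10, 3), Add(1, Rational(-10, 3)))), 2) = Pow(Add(44, Mul(Rational(10, 3), Rational(-7, 3))), 2) = Pow(Add(44, Rational(-70, 9)), 2) = Pow(Rational(326, 9), 2) = Rational(106276, 81)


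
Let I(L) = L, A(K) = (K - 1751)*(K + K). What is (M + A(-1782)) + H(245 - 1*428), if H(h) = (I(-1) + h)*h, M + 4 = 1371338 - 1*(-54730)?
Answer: 14051348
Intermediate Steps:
A(K) = 2*K*(-1751 + K) (A(K) = (-1751 + K)*(2*K) = 2*K*(-1751 + K))
M = 1426064 (M = -4 + (1371338 - 1*(-54730)) = -4 + (1371338 + 54730) = -4 + 1426068 = 1426064)
H(h) = h*(-1 + h) (H(h) = (-1 + h)*h = h*(-1 + h))
(M + A(-1782)) + H(245 - 1*428) = (1426064 + 2*(-1782)*(-1751 - 1782)) + (245 - 1*428)*(-1 + (245 - 1*428)) = (1426064 + 2*(-1782)*(-3533)) + (245 - 428)*(-1 + (245 - 428)) = (1426064 + 12591612) - 183*(-1 - 183) = 14017676 - 183*(-184) = 14017676 + 33672 = 14051348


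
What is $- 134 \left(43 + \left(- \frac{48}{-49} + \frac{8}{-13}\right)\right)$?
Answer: $- \frac{3701482}{637} \approx -5810.8$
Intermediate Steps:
$- 134 \left(43 + \left(- \frac{48}{-49} + \frac{8}{-13}\right)\right) = - 134 \left(43 + \left(\left(-48\right) \left(- \frac{1}{49}\right) + 8 \left(- \frac{1}{13}\right)\right)\right) = - 134 \left(43 + \left(\frac{48}{49} - \frac{8}{13}\right)\right) = - 134 \left(43 + \frac{232}{637}\right) = \left(-134\right) \frac{27623}{637} = - \frac{3701482}{637}$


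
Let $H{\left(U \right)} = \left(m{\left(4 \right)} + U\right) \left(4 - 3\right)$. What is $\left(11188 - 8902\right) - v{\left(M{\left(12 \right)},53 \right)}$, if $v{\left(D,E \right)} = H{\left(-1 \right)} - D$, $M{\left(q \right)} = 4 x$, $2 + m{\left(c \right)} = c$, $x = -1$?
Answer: $2281$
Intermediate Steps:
$m{\left(c \right)} = -2 + c$
$M{\left(q \right)} = -4$ ($M{\left(q \right)} = 4 \left(-1\right) = -4$)
$H{\left(U \right)} = 2 + U$ ($H{\left(U \right)} = \left(\left(-2 + 4\right) + U\right) \left(4 - 3\right) = \left(2 + U\right) 1 = 2 + U$)
$v{\left(D,E \right)} = 1 - D$ ($v{\left(D,E \right)} = \left(2 - 1\right) - D = 1 - D$)
$\left(11188 - 8902\right) - v{\left(M{\left(12 \right)},53 \right)} = \left(11188 - 8902\right) - \left(1 - -4\right) = 2286 - \left(1 + 4\right) = 2286 - 5 = 2281$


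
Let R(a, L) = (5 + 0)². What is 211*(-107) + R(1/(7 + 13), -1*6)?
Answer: -22552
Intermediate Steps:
R(a, L) = 25 (R(a, L) = 5² = 25)
211*(-107) + R(1/(7 + 13), -1*6) = 211*(-107) + 25 = -22577 + 25 = -22552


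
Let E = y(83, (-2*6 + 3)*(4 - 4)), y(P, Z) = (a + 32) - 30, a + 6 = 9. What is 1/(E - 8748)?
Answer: -1/8743 ≈ -0.00011438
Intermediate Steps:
a = 3 (a = -6 + 9 = 3)
y(P, Z) = 5 (y(P, Z) = (3 + 32) - 30 = 35 - 30 = 5)
E = 5
1/(E - 8748) = 1/(5 - 8748) = 1/(-8743) = -1/8743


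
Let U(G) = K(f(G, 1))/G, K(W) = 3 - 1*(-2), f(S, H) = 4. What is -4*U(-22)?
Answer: 10/11 ≈ 0.90909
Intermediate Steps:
K(W) = 5 (K(W) = 3 + 2 = 5)
U(G) = 5/G
-4*U(-22) = -20/(-22) = -20*(-1)/22 = -4*(-5/22) = 10/11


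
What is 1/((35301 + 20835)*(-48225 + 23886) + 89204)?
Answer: -1/1366204900 ≈ -7.3195e-10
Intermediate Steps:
1/((35301 + 20835)*(-48225 + 23886) + 89204) = 1/(56136*(-24339) + 89204) = 1/(-1366294104 + 89204) = 1/(-1366204900) = -1/1366204900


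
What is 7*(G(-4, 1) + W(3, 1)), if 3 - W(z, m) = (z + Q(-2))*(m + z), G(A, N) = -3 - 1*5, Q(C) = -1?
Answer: -91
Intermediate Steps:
G(A, N) = -8 (G(A, N) = -3 - 5 = -8)
W(z, m) = 3 - (-1 + z)*(m + z) (W(z, m) = 3 - (z - 1)*(m + z) = 3 - (-1 + z)*(m + z))
7*(G(-4, 1) + W(3, 1)) = 7*(-8 + (3 + 1 + 3 - 1*3**2 - 1*1*3)) = 7*(-8 + (3 + 1 + 3 - 1*9 - 3)) = 7*(-8 + (3 + 1 + 3 - 9 - 3)) = 7*(-8 - 5) = 7*(-13) = -91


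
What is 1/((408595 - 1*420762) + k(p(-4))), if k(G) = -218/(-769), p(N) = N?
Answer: -769/9356205 ≈ -8.2191e-5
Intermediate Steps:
k(G) = 218/769 (k(G) = -218*(-1/769) = 218/769)
1/((408595 - 1*420762) + k(p(-4))) = 1/((408595 - 1*420762) + 218/769) = 1/((408595 - 420762) + 218/769) = 1/(-12167 + 218/769) = 1/(-9356205/769) = -769/9356205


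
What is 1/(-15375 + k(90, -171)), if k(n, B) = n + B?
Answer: -1/15456 ≈ -6.4700e-5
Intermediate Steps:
k(n, B) = B + n
1/(-15375 + k(90, -171)) = 1/(-15375 + (-171 + 90)) = 1/(-15375 - 81) = 1/(-15456) = -1/15456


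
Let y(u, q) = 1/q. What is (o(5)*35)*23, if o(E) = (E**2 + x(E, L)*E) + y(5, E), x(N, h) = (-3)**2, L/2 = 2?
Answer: 56511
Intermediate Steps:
L = 4 (L = 2*2 = 4)
x(N, h) = 9
o(E) = 1/E + E**2 + 9*E (o(E) = (E**2 + 9*E) + 1/E = 1/E + E**2 + 9*E)
(o(5)*35)*23 = (((1 + 5**2*(9 + 5))/5)*35)*23 = (((1 + 25*14)/5)*35)*23 = (((1 + 350)/5)*35)*23 = (((1/5)*351)*35)*23 = ((351/5)*35)*23 = 2457*23 = 56511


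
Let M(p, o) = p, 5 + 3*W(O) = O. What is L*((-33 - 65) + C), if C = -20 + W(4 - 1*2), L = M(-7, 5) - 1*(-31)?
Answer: -2856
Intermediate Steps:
W(O) = -5/3 + O/3
L = 24 (L = -7 - 1*(-31) = -7 + 31 = 24)
C = -21 (C = -20 + (-5/3 + (4 - 1*2)/3) = -20 + (-5/3 + (4 - 2)/3) = -20 + (-5/3 + (1/3)*2) = -20 + (-5/3 + 2/3) = -20 - 1 = -21)
L*((-33 - 65) + C) = 24*((-33 - 65) - 21) = 24*(-98 - 21) = 24*(-119) = -2856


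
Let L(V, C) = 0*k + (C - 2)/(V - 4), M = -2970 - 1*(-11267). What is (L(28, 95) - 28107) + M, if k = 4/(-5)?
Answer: -158449/8 ≈ -19806.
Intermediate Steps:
M = 8297 (M = -2970 + 11267 = 8297)
k = -⅘ (k = 4*(-⅕) = -⅘ ≈ -0.80000)
L(V, C) = (-2 + C)/(-4 + V) (L(V, C) = 0*(-⅘) + (C - 2)/(V - 4) = 0 + (-2 + C)/(-4 + V) = (-2 + C)/(-4 + V))
(L(28, 95) - 28107) + M = ((-2 + 95)/(-4 + 28) - 28107) + 8297 = (93/24 - 28107) + 8297 = ((1/24)*93 - 28107) + 8297 = (31/8 - 28107) + 8297 = -224825/8 + 8297 = -158449/8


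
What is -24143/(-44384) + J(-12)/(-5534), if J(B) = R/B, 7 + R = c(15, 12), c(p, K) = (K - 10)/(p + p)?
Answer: 3005588653/5526473760 ≈ 0.54385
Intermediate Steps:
c(p, K) = (-10 + K)/(2*p) (c(p, K) = (-10 + K)/((2*p)) = (-10 + K)*(1/(2*p)) = (-10 + K)/(2*p))
R = -104/15 (R = -7 + (1/2)*(-10 + 12)/15 = -7 + (1/2)*(1/15)*2 = -7 + 1/15 = -104/15 ≈ -6.9333)
J(B) = -104/(15*B)
-24143/(-44384) + J(-12)/(-5534) = -24143/(-44384) - 104/15/(-12)/(-5534) = -24143*(-1/44384) - 104/15*(-1/12)*(-1/5534) = 24143/44384 + (26/45)*(-1/5534) = 24143/44384 - 13/124515 = 3005588653/5526473760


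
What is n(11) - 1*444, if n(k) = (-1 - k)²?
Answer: -300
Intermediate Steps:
n(11) - 1*444 = (1 + 11)² - 1*444 = 12² - 444 = 144 - 444 = -300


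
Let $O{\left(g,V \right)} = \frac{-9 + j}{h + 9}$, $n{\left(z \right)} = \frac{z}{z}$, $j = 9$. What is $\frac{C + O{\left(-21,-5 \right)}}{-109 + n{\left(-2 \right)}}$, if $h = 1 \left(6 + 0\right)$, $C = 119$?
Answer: $- \frac{119}{108} \approx -1.1019$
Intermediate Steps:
$n{\left(z \right)} = 1$
$h = 6$ ($h = 1 \cdot 6 = 6$)
$O{\left(g,V \right)} = 0$ ($O{\left(g,V \right)} = \frac{-9 + 9}{6 + 9} = \frac{0}{15} = 0 \cdot \frac{1}{15} = 0$)
$\frac{C + O{\left(-21,-5 \right)}}{-109 + n{\left(-2 \right)}} = \frac{119 + 0}{-109 + 1} = \frac{119}{-108} = 119 \left(- \frac{1}{108}\right) = - \frac{119}{108}$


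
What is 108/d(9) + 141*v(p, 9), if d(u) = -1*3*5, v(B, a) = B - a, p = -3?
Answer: -8496/5 ≈ -1699.2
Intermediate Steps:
d(u) = -15 (d(u) = -3*5 = -15)
108/d(9) + 141*v(p, 9) = 108/(-15) + 141*(-3 - 1*9) = 108*(-1/15) + 141*(-3 - 9) = -36/5 + 141*(-12) = -36/5 - 1692 = -8496/5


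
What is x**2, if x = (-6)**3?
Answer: 46656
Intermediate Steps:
x = -216
x**2 = (-216)**2 = 46656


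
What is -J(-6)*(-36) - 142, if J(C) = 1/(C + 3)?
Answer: -154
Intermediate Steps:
J(C) = 1/(3 + C)
-J(-6)*(-36) - 142 = -1/(3 - 6)*(-36) - 142 = -1/(-3)*(-36) - 142 = -1*(-1/3)*(-36) - 142 = (1/3)*(-36) - 142 = -12 - 142 = -154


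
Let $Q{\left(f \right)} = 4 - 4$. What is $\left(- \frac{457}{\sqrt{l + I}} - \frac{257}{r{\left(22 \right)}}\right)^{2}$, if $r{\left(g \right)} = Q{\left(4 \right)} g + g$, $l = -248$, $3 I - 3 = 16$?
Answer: $\frac{\left(37265 - 10054 i \sqrt{87}\right)^{2}}{10176100} \approx -727.74 - 686.83 i$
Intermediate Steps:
$Q{\left(f \right)} = 0$
$I = \frac{19}{3}$ ($I = 1 + \frac{1}{3} \cdot 16 = 1 + \frac{16}{3} = \frac{19}{3} \approx 6.3333$)
$r{\left(g \right)} = g$ ($r{\left(g \right)} = 0 g + g = 0 + g = g$)
$\left(- \frac{457}{\sqrt{l + I}} - \frac{257}{r{\left(22 \right)}}\right)^{2} = \left(- \frac{457}{\sqrt{-248 + \frac{19}{3}}} - \frac{257}{22}\right)^{2} = \left(- \frac{457}{\sqrt{- \frac{725}{3}}} - \frac{257}{22}\right)^{2} = \left(- \frac{457}{\frac{5}{3} i \sqrt{87}} - \frac{257}{22}\right)^{2} = \left(- 457 \left(- \frac{i \sqrt{87}}{145}\right) - \frac{257}{22}\right)^{2} = \left(\frac{457 i \sqrt{87}}{145} - \frac{257}{22}\right)^{2} = \left(- \frac{257}{22} + \frac{457 i \sqrt{87}}{145}\right)^{2}$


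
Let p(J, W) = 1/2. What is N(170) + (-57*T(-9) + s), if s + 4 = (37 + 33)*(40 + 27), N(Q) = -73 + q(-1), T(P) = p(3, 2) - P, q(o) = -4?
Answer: 8135/2 ≈ 4067.5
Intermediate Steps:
p(J, W) = ½
T(P) = ½ - P
N(Q) = -77 (N(Q) = -73 - 4 = -77)
s = 4686 (s = -4 + (37 + 33)*(40 + 27) = -4 + 70*67 = -4 + 4690 = 4686)
N(170) + (-57*T(-9) + s) = -77 + (-57*(½ - 1*(-9)) + 4686) = -77 + (-57*(½ + 9) + 4686) = -77 + (-57*19/2 + 4686) = -77 + (-1083/2 + 4686) = -77 + 8289/2 = 8135/2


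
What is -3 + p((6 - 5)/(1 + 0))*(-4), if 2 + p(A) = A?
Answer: 1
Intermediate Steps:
p(A) = -2 + A
-3 + p((6 - 5)/(1 + 0))*(-4) = -3 + (-2 + (6 - 5)/(1 + 0))*(-4) = -3 + (-2 + 1/1)*(-4) = -3 + (-2 + 1*1)*(-4) = -3 + (-2 + 1)*(-4) = -3 - 1*(-4) = -3 + 4 = 1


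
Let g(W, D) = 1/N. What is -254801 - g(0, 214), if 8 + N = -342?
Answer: -89180349/350 ≈ -2.5480e+5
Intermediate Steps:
N = -350 (N = -8 - 342 = -350)
g(W, D) = -1/350 (g(W, D) = 1/(-350) = -1/350)
-254801 - g(0, 214) = -254801 - 1*(-1/350) = -254801 + 1/350 = -89180349/350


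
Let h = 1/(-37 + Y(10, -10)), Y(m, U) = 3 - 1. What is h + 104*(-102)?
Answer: -371281/35 ≈ -10608.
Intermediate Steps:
Y(m, U) = 2
h = -1/35 (h = 1/(-37 + 2) = 1/(-35) = -1/35 ≈ -0.028571)
h + 104*(-102) = -1/35 + 104*(-102) = -1/35 - 10608 = -371281/35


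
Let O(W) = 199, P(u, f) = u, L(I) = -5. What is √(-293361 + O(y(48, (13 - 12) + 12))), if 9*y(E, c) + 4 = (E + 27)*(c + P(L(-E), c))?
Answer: I*√293162 ≈ 541.44*I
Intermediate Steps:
y(E, c) = -4/9 + (-5 + c)*(27 + E)/9 (y(E, c) = -4/9 + ((E + 27)*(c - 5))/9 = -4/9 + ((27 + E)*(-5 + c))/9 = -4/9 + ((-5 + c)*(27 + E))/9 = -4/9 + (-5 + c)*(27 + E)/9)
√(-293361 + O(y(48, (13 - 12) + 12))) = √(-293361 + 199) = √(-293162) = I*√293162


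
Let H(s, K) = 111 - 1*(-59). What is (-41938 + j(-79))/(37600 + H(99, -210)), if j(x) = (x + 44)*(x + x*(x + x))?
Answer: -158681/12590 ≈ -12.604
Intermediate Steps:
H(s, K) = 170 (H(s, K) = 111 + 59 = 170)
j(x) = (44 + x)*(x + 2*x**2) (j(x) = (44 + x)*(x + x*(2*x)) = (44 + x)*(x + 2*x**2))
(-41938 + j(-79))/(37600 + H(99, -210)) = (-41938 - 79*(44 + 2*(-79)**2 + 89*(-79)))/(37600 + 170) = (-41938 - 79*(44 + 2*6241 - 7031))/37770 = (-41938 - 79*(44 + 12482 - 7031))*(1/37770) = (-41938 - 79*5495)*(1/37770) = (-41938 - 434105)*(1/37770) = -476043*1/37770 = -158681/12590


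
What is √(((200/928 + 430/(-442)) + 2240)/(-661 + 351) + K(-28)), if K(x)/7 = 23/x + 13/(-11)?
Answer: I*√1623634665745378/8741876 ≈ 4.6093*I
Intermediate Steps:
K(x) = -91/11 + 161/x (K(x) = 7*(23/x + 13/(-11)) = 7*(23/x + 13*(-1/11)) = 7*(23/x - 13/11) = 7*(-13/11 + 23/x) = -91/11 + 161/x)
√(((200/928 + 430/(-442)) + 2240)/(-661 + 351) + K(-28)) = √(((200/928 + 430/(-442)) + 2240)/(-661 + 351) + (-91/11 + 161/(-28))) = √(((200*(1/928) + 430*(-1/442)) + 2240)/(-310) + (-91/11 + 161*(-1/28))) = √(((25/116 - 215/221) + 2240)*(-1/310) + (-91/11 - 23/4)) = √((-19415/25636 + 2240)*(-1/310) - 617/44) = √((57405225/25636)*(-1/310) - 617/44) = √(-11481045/1589432 - 617/44) = √(-371461381/17483752) = I*√1623634665745378/8741876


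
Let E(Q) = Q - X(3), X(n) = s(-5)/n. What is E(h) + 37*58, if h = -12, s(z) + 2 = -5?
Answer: 6409/3 ≈ 2136.3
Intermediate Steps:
s(z) = -7 (s(z) = -2 - 5 = -7)
X(n) = -7/n
E(Q) = 7/3 + Q (E(Q) = Q - (-7)/3 = Q - 1*(-7/3) = Q + 7/3 = 7/3 + Q)
E(h) + 37*58 = (7/3 - 12) + 37*58 = -29/3 + 2146 = 6409/3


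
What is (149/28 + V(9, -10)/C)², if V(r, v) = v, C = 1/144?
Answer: 1613709241/784 ≈ 2.0583e+6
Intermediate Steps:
C = 1/144 ≈ 0.0069444
(149/28 + V(9, -10)/C)² = (149/28 - 10/1/144)² = (149*(1/28) - 10*144)² = (149/28 - 1440)² = (-40171/28)² = 1613709241/784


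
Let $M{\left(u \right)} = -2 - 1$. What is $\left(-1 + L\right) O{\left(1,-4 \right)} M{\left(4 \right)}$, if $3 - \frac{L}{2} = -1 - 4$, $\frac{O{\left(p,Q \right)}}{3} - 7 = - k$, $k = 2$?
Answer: $-675$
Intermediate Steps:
$M{\left(u \right)} = -3$ ($M{\left(u \right)} = -2 - 1 = -3$)
$O{\left(p,Q \right)} = 15$ ($O{\left(p,Q \right)} = 21 + 3 \left(\left(-1\right) 2\right) = 21 + 3 \left(-2\right) = 21 - 6 = 15$)
$L = 16$ ($L = 6 - 2 \left(-1 - 4\right) = 6 - -10 = 6 + 10 = 16$)
$\left(-1 + L\right) O{\left(1,-4 \right)} M{\left(4 \right)} = \left(-1 + 16\right) 15 \left(-3\right) = 15 \cdot 15 \left(-3\right) = 225 \left(-3\right) = -675$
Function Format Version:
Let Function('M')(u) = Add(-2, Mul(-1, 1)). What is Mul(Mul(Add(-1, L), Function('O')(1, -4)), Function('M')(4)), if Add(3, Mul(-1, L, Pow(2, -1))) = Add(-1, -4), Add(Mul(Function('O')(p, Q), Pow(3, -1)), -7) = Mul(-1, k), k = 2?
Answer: -675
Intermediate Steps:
Function('M')(u) = -3 (Function('M')(u) = Add(-2, -1) = -3)
Function('O')(p, Q) = 15 (Function('O')(p, Q) = Add(21, Mul(3, Mul(-1, 2))) = Add(21, Mul(3, -2)) = Add(21, -6) = 15)
L = 16 (L = Add(6, Mul(-2, Add(-1, -4))) = Add(6, Mul(-2, -5)) = Add(6, 10) = 16)
Mul(Mul(Add(-1, L), Function('O')(1, -4)), Function('M')(4)) = Mul(Mul(Add(-1, 16), 15), -3) = Mul(Mul(15, 15), -3) = Mul(225, -3) = -675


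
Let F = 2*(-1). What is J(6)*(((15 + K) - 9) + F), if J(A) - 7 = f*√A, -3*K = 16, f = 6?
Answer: -28/3 - 8*√6 ≈ -28.929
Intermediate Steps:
K = -16/3 (K = -⅓*16 = -16/3 ≈ -5.3333)
J(A) = 7 + 6*√A
F = -2
J(6)*(((15 + K) - 9) + F) = (7 + 6*√6)*(((15 - 16/3) - 9) - 2) = (7 + 6*√6)*((29/3 - 9) - 2) = (7 + 6*√6)*(⅔ - 2) = (7 + 6*√6)*(-4/3) = -28/3 - 8*√6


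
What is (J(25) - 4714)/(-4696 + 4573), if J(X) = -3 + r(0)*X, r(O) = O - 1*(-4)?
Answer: 1539/41 ≈ 37.537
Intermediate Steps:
r(O) = 4 + O (r(O) = O + 4 = 4 + O)
J(X) = -3 + 4*X (J(X) = -3 + (4 + 0)*X = -3 + 4*X)
(J(25) - 4714)/(-4696 + 4573) = ((-3 + 4*25) - 4714)/(-4696 + 4573) = ((-3 + 100) - 4714)/(-123) = (97 - 4714)*(-1/123) = -4617*(-1/123) = 1539/41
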